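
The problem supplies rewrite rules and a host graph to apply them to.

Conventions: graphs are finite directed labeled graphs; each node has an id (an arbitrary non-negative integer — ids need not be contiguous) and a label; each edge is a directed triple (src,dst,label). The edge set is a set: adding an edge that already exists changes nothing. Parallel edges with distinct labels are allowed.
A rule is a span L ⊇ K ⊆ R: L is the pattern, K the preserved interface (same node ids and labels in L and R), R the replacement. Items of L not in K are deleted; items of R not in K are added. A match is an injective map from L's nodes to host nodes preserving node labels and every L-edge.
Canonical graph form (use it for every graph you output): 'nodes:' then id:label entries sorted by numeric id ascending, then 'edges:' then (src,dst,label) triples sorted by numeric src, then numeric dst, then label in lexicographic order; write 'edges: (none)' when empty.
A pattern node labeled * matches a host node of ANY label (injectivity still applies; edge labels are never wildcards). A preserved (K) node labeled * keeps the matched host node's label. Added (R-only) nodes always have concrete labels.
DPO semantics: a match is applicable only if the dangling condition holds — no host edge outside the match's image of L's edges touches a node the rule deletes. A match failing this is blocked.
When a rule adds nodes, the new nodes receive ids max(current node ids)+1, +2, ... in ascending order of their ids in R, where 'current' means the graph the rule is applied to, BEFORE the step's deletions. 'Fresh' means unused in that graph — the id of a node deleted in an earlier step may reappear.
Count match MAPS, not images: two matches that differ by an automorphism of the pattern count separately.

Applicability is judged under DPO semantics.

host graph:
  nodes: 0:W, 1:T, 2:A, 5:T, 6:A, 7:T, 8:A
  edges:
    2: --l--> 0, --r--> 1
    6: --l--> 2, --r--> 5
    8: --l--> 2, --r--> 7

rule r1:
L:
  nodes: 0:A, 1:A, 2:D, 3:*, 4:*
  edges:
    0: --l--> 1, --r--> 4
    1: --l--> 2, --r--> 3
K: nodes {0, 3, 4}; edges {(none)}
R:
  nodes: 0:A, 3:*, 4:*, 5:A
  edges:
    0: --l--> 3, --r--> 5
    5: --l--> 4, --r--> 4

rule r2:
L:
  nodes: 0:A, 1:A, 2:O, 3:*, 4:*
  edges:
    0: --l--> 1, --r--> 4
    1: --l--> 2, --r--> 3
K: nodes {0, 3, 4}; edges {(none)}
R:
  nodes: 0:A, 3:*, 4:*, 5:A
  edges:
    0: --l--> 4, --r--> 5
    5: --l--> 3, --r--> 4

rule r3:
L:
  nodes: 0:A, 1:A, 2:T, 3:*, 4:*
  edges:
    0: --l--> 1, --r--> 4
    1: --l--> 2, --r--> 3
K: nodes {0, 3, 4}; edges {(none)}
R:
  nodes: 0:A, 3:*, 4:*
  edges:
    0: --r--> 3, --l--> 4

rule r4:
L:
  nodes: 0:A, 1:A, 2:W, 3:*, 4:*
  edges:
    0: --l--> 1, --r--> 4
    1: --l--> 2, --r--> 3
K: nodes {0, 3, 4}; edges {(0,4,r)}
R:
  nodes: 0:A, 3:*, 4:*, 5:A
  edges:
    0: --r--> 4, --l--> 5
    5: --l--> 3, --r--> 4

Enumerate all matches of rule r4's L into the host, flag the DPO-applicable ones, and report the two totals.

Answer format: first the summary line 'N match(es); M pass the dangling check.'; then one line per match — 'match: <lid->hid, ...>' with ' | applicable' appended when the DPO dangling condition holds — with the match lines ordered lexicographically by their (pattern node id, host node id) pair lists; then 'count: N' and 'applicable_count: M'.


2 match(es); 0 pass the dangling check.
match: 0->6, 1->2, 2->0, 3->1, 4->5
match: 0->8, 1->2, 2->0, 3->1, 4->7
count: 2
applicable_count: 0


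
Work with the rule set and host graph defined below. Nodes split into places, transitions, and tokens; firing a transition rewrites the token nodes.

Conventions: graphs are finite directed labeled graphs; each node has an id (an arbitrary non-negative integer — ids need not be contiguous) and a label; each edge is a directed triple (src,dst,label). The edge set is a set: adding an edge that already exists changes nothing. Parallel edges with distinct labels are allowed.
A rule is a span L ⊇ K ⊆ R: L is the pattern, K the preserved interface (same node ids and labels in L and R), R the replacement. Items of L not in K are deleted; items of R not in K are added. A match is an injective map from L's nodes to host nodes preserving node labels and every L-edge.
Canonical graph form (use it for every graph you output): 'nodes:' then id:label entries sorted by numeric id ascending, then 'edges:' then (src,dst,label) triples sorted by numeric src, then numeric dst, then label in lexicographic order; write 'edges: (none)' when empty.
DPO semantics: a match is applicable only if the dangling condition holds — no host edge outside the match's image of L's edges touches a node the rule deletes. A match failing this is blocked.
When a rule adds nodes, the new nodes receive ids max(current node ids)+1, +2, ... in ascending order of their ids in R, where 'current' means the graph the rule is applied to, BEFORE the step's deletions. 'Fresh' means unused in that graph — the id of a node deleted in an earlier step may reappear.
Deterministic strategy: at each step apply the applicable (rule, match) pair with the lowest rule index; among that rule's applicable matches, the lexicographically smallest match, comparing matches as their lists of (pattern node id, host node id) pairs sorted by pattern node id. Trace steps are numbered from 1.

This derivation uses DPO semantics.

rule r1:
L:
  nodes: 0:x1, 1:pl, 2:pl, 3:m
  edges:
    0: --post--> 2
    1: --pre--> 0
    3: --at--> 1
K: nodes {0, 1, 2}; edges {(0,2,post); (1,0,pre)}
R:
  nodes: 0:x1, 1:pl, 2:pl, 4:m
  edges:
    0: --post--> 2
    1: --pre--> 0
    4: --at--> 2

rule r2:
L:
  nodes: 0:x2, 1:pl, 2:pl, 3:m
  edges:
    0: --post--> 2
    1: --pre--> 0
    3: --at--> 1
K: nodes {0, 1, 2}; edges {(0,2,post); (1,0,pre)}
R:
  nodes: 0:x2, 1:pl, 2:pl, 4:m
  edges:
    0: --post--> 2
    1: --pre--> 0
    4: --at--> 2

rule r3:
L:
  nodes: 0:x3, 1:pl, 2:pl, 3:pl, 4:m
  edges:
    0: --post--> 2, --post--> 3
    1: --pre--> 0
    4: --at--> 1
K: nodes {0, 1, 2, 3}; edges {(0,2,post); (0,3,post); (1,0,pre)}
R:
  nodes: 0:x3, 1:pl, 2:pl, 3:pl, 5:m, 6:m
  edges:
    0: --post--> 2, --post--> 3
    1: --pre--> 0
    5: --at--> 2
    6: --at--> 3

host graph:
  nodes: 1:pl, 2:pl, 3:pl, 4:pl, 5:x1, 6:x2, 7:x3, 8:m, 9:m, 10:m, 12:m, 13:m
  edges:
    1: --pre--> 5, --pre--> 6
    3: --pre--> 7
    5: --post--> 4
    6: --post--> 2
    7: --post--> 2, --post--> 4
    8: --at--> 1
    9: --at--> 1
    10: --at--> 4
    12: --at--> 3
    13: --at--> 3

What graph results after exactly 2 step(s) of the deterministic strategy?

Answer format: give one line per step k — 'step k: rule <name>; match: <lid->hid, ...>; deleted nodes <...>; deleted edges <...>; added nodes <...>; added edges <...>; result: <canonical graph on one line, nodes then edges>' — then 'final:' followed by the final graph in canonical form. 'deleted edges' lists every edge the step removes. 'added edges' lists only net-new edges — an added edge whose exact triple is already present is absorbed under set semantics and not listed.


step 1: rule r1; match: 0->5, 1->1, 2->4, 3->8; deleted nodes 8; deleted edges (8,1,at); added nodes 14; added edges (14,4,at); result: nodes: 1:pl, 2:pl, 3:pl, 4:pl, 5:x1, 6:x2, 7:x3, 9:m, 10:m, 12:m, 13:m, 14:m edges: (1,5,pre); (1,6,pre); (3,7,pre); (5,4,post); (6,2,post); (7,2,post); (7,4,post); (9,1,at); (10,4,at); (12,3,at); (13,3,at); (14,4,at)
step 2: rule r1; match: 0->5, 1->1, 2->4, 3->9; deleted nodes 9; deleted edges (9,1,at); added nodes 15; added edges (15,4,at); result: nodes: 1:pl, 2:pl, 3:pl, 4:pl, 5:x1, 6:x2, 7:x3, 10:m, 12:m, 13:m, 14:m, 15:m edges: (1,5,pre); (1,6,pre); (3,7,pre); (5,4,post); (6,2,post); (7,2,post); (7,4,post); (10,4,at); (12,3,at); (13,3,at); (14,4,at); (15,4,at)
final:
nodes: 1:pl, 2:pl, 3:pl, 4:pl, 5:x1, 6:x2, 7:x3, 10:m, 12:m, 13:m, 14:m, 15:m
edges: (1,5,pre); (1,6,pre); (3,7,pre); (5,4,post); (6,2,post); (7,2,post); (7,4,post); (10,4,at); (12,3,at); (13,3,at); (14,4,at); (15,4,at)


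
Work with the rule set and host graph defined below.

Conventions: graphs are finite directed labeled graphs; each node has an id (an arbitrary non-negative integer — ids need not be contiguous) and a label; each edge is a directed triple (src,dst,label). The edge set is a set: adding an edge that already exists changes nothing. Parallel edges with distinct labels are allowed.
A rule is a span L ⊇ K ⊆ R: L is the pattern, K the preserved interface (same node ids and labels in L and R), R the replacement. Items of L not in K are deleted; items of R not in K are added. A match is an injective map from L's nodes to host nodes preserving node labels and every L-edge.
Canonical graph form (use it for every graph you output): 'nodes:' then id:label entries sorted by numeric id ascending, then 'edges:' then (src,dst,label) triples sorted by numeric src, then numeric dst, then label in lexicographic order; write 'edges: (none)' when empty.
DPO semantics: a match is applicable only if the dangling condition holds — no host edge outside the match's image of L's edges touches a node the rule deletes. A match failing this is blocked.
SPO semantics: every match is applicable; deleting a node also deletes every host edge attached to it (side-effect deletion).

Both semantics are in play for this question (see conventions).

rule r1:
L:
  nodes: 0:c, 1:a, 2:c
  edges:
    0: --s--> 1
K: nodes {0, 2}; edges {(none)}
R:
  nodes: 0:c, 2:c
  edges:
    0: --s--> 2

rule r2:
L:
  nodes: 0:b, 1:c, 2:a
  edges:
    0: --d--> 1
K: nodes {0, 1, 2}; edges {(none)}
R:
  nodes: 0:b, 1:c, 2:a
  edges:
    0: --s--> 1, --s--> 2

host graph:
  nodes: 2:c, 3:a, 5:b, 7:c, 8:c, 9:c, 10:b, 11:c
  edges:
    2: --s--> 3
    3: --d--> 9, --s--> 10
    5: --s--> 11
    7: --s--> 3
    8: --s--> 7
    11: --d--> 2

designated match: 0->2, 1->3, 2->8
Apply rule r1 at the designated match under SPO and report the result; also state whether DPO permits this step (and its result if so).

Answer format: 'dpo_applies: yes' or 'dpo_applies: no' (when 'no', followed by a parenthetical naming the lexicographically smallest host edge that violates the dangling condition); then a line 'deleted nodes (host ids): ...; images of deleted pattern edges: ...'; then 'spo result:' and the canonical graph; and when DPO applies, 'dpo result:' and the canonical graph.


dpo_applies: no
(the rule deletes node 3, which keeps host edge (3,9,d) outside the match image — the dangling condition fails, DPO blocks; SPO proceeds and side-deletes such edges)
deleted nodes (host ids): 3; images of deleted pattern edges: (2,3,s)
spo result:
nodes: 2:c, 5:b, 7:c, 8:c, 9:c, 10:b, 11:c
edges: (2,8,s); (5,11,s); (8,7,s); (11,2,d)


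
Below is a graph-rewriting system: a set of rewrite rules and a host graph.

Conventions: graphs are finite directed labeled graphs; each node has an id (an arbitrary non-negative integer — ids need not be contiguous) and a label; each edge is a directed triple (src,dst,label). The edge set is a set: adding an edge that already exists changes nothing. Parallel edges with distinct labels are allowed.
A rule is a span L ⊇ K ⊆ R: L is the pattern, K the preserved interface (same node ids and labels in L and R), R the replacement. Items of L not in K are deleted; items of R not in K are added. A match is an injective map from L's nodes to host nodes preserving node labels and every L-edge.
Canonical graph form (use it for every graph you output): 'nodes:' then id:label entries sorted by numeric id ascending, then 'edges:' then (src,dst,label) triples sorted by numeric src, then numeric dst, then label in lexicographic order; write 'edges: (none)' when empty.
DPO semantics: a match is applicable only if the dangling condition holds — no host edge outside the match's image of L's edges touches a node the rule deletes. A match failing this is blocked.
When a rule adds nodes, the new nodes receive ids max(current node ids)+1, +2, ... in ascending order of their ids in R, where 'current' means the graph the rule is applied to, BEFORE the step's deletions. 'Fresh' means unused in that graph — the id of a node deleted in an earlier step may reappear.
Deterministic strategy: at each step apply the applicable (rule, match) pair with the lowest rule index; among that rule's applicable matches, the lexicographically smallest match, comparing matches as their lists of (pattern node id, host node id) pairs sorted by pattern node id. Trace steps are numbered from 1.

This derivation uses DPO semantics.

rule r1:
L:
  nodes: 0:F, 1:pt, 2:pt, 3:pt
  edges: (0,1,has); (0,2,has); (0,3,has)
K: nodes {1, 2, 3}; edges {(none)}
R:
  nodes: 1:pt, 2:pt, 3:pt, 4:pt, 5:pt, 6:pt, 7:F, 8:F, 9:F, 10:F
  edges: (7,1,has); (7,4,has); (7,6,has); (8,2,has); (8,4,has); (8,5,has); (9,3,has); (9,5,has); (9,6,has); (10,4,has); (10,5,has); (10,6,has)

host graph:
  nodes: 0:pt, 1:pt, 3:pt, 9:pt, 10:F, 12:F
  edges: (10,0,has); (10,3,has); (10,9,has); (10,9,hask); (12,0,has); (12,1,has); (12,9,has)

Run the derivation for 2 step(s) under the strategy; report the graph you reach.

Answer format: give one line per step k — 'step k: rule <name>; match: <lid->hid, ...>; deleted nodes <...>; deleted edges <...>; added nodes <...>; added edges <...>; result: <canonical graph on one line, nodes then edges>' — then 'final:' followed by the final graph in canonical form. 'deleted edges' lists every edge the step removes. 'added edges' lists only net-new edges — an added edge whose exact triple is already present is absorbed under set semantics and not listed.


step 1: rule r1; match: 0->12, 1->0, 2->1, 3->9; deleted nodes 12; deleted edges (12,0,has); (12,1,has); (12,9,has); added nodes 13, 14, 15, 16, 17, 18, 19; added edges (16,0,has); (16,13,has); (16,15,has); (17,1,has); (17,13,has); (17,14,has); (18,9,has); (18,14,has); (18,15,has); (19,13,has); (19,14,has); (19,15,has); result: nodes: 0:pt, 1:pt, 3:pt, 9:pt, 10:F, 13:pt, 14:pt, 15:pt, 16:F, 17:F, 18:F, 19:F edges: (10,0,has); (10,3,has); (10,9,has); (10,9,hask); (16,0,has); (16,13,has); (16,15,has); (17,1,has); (17,13,has); (17,14,has); (18,9,has); (18,14,has); (18,15,has); (19,13,has); (19,14,has); (19,15,has)
step 2: rule r1; match: 0->16, 1->0, 2->13, 3->15; deleted nodes 16; deleted edges (16,0,has); (16,13,has); (16,15,has); added nodes 20, 21, 22, 23, 24, 25, 26; added edges (23,0,has); (23,20,has); (23,22,has); (24,13,has); (24,20,has); (24,21,has); (25,15,has); (25,21,has); (25,22,has); (26,20,has); (26,21,has); (26,22,has); result: nodes: 0:pt, 1:pt, 3:pt, 9:pt, 10:F, 13:pt, 14:pt, 15:pt, 17:F, 18:F, 19:F, 20:pt, 21:pt, 22:pt, 23:F, 24:F, 25:F, 26:F edges: (10,0,has); (10,3,has); (10,9,has); (10,9,hask); (17,1,has); (17,13,has); (17,14,has); (18,9,has); (18,14,has); (18,15,has); (19,13,has); (19,14,has); (19,15,has); (23,0,has); (23,20,has); (23,22,has); (24,13,has); (24,20,has); (24,21,has); (25,15,has); (25,21,has); (25,22,has); (26,20,has); (26,21,has); (26,22,has)
final:
nodes: 0:pt, 1:pt, 3:pt, 9:pt, 10:F, 13:pt, 14:pt, 15:pt, 17:F, 18:F, 19:F, 20:pt, 21:pt, 22:pt, 23:F, 24:F, 25:F, 26:F
edges: (10,0,has); (10,3,has); (10,9,has); (10,9,hask); (17,1,has); (17,13,has); (17,14,has); (18,9,has); (18,14,has); (18,15,has); (19,13,has); (19,14,has); (19,15,has); (23,0,has); (23,20,has); (23,22,has); (24,13,has); (24,20,has); (24,21,has); (25,15,has); (25,21,has); (25,22,has); (26,20,has); (26,21,has); (26,22,has)


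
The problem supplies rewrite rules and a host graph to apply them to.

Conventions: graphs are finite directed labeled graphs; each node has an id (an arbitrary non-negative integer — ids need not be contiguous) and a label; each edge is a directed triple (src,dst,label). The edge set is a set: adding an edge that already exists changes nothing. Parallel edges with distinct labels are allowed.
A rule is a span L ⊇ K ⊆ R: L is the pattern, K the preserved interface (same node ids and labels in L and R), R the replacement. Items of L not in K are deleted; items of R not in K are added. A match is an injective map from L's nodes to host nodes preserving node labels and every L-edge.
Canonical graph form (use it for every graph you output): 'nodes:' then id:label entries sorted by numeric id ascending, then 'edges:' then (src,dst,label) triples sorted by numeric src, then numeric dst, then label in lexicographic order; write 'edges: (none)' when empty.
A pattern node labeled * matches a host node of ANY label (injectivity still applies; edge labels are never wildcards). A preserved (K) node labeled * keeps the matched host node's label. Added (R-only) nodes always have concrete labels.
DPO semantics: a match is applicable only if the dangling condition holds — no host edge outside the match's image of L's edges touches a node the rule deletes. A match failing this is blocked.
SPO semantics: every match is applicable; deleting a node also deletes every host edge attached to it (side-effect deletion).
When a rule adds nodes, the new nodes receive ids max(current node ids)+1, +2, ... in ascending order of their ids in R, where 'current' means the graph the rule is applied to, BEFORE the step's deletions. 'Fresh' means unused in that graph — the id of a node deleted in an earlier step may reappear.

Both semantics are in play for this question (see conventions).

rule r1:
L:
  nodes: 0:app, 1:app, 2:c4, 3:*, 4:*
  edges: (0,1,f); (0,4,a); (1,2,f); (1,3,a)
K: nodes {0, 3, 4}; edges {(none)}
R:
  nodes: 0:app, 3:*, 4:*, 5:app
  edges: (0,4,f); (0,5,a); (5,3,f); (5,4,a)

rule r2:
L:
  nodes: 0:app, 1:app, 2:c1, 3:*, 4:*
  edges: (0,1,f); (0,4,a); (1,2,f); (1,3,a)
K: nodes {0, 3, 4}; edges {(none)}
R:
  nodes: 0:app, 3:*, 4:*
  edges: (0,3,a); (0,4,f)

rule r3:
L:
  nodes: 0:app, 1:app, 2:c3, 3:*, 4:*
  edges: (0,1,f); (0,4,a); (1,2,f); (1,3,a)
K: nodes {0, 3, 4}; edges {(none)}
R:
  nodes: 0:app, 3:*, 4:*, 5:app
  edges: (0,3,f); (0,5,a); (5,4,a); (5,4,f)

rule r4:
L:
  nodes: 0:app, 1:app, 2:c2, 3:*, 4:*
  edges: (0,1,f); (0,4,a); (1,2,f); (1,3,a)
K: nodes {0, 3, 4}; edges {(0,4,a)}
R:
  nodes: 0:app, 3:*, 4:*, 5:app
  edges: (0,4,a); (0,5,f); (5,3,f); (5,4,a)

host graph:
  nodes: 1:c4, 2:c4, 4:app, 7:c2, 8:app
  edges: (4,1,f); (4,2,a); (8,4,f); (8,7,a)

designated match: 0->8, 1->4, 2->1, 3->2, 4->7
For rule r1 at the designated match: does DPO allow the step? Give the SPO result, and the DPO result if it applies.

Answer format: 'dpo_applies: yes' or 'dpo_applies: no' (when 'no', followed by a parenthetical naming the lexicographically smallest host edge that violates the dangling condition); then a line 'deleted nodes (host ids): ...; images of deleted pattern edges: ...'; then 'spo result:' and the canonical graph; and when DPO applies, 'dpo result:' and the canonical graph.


dpo_applies: yes
deleted nodes (host ids): 1, 4; images of deleted pattern edges: (4,1,f); (4,2,a); (8,4,f); (8,7,a)
spo result:
nodes: 2:c4, 7:c2, 8:app, 9:app
edges: (8,7,f); (8,9,a); (9,2,f); (9,7,a)
dpo result:
nodes: 2:c4, 7:c2, 8:app, 9:app
edges: (8,7,f); (8,9,a); (9,2,f); (9,7,a)


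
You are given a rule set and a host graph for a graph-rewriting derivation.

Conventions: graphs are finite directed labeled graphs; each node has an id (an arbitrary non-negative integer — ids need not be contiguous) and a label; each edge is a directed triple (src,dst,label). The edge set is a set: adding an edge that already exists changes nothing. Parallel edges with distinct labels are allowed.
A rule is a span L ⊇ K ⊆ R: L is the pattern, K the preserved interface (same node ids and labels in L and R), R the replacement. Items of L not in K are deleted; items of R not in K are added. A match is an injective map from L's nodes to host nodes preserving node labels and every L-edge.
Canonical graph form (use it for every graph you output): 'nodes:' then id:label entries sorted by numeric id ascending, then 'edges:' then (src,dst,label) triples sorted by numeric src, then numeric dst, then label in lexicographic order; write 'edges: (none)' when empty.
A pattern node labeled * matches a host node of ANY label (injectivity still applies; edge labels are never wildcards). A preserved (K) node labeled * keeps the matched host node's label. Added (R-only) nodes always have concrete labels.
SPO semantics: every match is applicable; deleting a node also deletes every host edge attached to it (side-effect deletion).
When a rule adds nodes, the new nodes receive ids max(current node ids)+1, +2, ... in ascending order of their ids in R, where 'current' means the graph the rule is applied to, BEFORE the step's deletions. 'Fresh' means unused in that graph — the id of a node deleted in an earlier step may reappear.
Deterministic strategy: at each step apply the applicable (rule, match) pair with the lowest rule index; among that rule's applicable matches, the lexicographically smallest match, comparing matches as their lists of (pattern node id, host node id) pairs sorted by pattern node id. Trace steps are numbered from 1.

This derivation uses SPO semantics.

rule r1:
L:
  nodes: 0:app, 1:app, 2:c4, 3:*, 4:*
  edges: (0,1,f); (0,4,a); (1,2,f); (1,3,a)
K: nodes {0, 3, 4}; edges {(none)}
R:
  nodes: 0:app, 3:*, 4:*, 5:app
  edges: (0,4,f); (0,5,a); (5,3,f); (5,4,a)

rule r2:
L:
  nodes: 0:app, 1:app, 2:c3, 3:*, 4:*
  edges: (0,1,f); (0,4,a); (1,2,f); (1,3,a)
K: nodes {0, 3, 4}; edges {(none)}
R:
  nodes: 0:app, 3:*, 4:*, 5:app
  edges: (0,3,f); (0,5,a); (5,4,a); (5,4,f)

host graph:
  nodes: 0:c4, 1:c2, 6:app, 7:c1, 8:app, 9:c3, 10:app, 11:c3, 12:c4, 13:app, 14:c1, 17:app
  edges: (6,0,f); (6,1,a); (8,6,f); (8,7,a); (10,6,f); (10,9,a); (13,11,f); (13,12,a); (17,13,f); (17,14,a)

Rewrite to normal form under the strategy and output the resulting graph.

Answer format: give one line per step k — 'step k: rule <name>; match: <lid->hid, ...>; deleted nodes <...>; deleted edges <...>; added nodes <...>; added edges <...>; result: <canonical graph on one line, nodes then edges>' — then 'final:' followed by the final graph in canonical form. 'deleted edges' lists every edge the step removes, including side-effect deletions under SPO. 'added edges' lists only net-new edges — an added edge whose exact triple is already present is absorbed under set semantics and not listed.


step 1: rule r1; match: 0->8, 1->6, 2->0, 3->1, 4->7; deleted nodes 0, 6; deleted edges (6,0,f); (6,1,a); (8,6,f); (8,7,a); (10,6,f); added nodes 18; added edges (8,7,f); (8,18,a); (18,1,f); (18,7,a); result: nodes: 1:c2, 7:c1, 8:app, 9:c3, 10:app, 11:c3, 12:c4, 13:app, 14:c1, 17:app, 18:app edges: (8,7,f); (8,18,a); (10,9,a); (13,11,f); (13,12,a); (17,13,f); (17,14,a); (18,1,f); (18,7,a)
step 2: rule r2; match: 0->17, 1->13, 2->11, 3->12, 4->14; deleted nodes 11, 13; deleted edges (13,11,f); (13,12,a); (17,13,f); (17,14,a); added nodes 19; added edges (17,12,f); (17,19,a); (19,14,a); (19,14,f); result: nodes: 1:c2, 7:c1, 8:app, 9:c3, 10:app, 12:c4, 14:c1, 17:app, 18:app, 19:app edges: (8,7,f); (8,18,a); (10,9,a); (17,12,f); (17,19,a); (18,1,f); (18,7,a); (19,14,a); (19,14,f)
final:
nodes: 1:c2, 7:c1, 8:app, 9:c3, 10:app, 12:c4, 14:c1, 17:app, 18:app, 19:app
edges: (8,7,f); (8,18,a); (10,9,a); (17,12,f); (17,19,a); (18,1,f); (18,7,a); (19,14,a); (19,14,f)


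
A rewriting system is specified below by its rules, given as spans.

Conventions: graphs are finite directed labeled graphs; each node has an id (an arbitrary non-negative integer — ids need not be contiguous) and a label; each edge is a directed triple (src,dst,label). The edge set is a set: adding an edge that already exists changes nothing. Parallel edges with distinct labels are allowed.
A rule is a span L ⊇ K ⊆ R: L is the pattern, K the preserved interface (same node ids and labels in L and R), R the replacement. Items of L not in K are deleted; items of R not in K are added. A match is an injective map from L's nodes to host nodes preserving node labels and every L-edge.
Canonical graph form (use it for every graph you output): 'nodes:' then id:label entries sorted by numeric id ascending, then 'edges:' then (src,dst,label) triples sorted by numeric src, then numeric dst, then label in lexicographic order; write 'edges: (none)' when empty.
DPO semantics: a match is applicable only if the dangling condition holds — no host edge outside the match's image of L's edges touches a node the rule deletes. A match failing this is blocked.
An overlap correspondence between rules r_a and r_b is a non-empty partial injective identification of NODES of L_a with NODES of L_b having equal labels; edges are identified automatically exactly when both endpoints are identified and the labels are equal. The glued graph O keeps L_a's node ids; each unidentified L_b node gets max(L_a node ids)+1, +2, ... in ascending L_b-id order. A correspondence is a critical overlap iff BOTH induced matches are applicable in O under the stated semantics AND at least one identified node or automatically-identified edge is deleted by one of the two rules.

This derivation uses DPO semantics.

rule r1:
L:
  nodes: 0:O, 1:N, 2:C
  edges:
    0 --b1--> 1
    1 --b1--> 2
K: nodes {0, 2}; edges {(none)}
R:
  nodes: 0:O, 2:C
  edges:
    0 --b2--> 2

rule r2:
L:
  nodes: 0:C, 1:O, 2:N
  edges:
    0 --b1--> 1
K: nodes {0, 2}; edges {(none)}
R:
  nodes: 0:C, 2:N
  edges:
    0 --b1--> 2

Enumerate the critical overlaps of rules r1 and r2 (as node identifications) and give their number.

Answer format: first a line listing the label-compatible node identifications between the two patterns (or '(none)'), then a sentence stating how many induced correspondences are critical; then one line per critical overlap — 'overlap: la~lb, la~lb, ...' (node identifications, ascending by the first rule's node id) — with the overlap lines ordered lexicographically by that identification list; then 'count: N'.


label-compatible node identifications between L(r1) and L(r2): 0~1, 1~2, 2~0
2 of the induced correspondences are critical overlaps of r1 and r2.
overlap: 1~2
overlap: 1~2, 2~0
count: 2


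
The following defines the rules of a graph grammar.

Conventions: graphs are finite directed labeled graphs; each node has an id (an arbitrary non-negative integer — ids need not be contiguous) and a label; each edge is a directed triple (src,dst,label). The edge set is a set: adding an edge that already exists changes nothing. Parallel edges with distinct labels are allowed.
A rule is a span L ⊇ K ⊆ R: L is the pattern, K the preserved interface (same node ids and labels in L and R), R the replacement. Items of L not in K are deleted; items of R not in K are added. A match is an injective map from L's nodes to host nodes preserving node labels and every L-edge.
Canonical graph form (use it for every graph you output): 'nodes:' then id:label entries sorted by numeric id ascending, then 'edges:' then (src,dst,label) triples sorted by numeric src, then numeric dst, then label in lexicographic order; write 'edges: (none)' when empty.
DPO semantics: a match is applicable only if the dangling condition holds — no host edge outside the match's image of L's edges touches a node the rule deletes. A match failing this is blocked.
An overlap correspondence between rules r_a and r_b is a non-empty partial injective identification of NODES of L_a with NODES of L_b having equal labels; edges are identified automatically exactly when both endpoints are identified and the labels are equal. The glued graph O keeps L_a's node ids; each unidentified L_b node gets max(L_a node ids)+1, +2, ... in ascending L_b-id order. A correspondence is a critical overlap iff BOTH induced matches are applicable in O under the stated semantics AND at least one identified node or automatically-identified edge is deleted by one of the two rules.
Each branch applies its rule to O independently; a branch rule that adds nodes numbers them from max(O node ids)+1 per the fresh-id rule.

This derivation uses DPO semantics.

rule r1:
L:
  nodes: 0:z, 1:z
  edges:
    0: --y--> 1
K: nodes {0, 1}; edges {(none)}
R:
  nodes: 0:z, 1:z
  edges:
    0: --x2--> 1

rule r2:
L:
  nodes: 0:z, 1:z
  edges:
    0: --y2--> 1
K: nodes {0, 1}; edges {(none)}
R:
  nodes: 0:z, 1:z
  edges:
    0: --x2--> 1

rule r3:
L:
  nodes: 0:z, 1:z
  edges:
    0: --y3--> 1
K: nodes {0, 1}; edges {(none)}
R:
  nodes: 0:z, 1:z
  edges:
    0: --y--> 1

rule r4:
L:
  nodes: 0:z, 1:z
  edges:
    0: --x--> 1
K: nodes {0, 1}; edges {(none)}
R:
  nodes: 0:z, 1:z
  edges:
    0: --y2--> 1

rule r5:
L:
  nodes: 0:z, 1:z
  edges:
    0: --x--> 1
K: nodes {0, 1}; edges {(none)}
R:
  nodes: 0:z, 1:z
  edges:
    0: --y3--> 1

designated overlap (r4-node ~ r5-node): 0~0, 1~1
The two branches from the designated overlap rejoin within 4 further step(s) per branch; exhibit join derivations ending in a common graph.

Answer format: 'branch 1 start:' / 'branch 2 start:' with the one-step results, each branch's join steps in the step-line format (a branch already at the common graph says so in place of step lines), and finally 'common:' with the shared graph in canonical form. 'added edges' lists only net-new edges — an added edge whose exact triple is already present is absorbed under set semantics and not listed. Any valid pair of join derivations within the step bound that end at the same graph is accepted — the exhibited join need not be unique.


branch 1 start:
nodes: 0:z, 1:z
edges: (0,1,y2)
branch 2 start:
nodes: 0:z, 1:z
edges: (0,1,y3)
branch 1 step 1: rule r2; match: 0->0, 1->1; deleted nodes (none); deleted edges (0,1,y2); added nodes (none); added edges (0,1,x2); result: nodes: 0:z, 1:z edges: (0,1,x2)
branch 2 step 1: rule r3; match: 0->0, 1->1; deleted nodes (none); deleted edges (0,1,y3); added nodes (none); added edges (0,1,y); result: nodes: 0:z, 1:z edges: (0,1,y)
branch 2 step 2: rule r1; match: 0->0, 1->1; deleted nodes (none); deleted edges (0,1,y); added nodes (none); added edges (0,1,x2); result: nodes: 0:z, 1:z edges: (0,1,x2)
common:
nodes: 0:z, 1:z
edges: (0,1,x2)


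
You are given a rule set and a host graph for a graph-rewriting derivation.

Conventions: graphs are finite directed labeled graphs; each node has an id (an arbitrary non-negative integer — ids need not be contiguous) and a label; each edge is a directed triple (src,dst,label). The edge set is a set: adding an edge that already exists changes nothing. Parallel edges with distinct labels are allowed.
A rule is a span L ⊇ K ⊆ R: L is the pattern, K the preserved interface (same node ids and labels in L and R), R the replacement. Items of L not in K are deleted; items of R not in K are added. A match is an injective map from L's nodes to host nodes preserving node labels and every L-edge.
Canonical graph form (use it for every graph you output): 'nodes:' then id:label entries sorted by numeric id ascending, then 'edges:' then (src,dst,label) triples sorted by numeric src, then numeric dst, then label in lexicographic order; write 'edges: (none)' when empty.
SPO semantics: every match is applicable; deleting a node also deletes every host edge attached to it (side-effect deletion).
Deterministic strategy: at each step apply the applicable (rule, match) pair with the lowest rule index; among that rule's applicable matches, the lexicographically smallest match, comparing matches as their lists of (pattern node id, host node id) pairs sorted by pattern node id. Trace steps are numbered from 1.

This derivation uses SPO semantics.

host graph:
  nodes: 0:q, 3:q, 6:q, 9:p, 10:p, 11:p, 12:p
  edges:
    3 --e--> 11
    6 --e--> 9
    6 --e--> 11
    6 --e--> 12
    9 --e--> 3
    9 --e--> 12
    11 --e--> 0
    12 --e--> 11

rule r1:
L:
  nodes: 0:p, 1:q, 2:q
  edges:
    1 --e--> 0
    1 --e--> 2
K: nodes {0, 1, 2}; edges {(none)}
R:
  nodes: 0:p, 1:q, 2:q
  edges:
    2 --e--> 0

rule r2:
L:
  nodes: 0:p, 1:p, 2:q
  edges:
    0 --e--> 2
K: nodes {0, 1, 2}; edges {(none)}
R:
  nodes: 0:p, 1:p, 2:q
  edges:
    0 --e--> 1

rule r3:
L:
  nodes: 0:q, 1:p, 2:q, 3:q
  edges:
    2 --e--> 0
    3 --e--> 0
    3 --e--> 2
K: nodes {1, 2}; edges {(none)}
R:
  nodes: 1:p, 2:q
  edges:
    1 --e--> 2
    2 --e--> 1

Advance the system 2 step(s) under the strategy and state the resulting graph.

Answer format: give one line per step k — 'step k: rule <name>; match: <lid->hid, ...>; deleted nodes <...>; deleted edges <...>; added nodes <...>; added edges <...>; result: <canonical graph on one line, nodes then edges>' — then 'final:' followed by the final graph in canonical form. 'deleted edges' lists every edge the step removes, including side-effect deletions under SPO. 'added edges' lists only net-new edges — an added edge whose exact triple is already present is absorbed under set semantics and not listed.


step 1: rule r2; match: 0->9, 1->10, 2->3; deleted nodes (none); deleted edges (9,3,e); added nodes (none); added edges (9,10,e); result: nodes: 0:q, 3:q, 6:q, 9:p, 10:p, 11:p, 12:p edges: (3,11,e); (6,9,e); (6,11,e); (6,12,e); (9,10,e); (9,12,e); (11,0,e); (12,11,e)
step 2: rule r2; match: 0->11, 1->9, 2->0; deleted nodes (none); deleted edges (11,0,e); added nodes (none); added edges (11,9,e); result: nodes: 0:q, 3:q, 6:q, 9:p, 10:p, 11:p, 12:p edges: (3,11,e); (6,9,e); (6,11,e); (6,12,e); (9,10,e); (9,12,e); (11,9,e); (12,11,e)
final:
nodes: 0:q, 3:q, 6:q, 9:p, 10:p, 11:p, 12:p
edges: (3,11,e); (6,9,e); (6,11,e); (6,12,e); (9,10,e); (9,12,e); (11,9,e); (12,11,e)


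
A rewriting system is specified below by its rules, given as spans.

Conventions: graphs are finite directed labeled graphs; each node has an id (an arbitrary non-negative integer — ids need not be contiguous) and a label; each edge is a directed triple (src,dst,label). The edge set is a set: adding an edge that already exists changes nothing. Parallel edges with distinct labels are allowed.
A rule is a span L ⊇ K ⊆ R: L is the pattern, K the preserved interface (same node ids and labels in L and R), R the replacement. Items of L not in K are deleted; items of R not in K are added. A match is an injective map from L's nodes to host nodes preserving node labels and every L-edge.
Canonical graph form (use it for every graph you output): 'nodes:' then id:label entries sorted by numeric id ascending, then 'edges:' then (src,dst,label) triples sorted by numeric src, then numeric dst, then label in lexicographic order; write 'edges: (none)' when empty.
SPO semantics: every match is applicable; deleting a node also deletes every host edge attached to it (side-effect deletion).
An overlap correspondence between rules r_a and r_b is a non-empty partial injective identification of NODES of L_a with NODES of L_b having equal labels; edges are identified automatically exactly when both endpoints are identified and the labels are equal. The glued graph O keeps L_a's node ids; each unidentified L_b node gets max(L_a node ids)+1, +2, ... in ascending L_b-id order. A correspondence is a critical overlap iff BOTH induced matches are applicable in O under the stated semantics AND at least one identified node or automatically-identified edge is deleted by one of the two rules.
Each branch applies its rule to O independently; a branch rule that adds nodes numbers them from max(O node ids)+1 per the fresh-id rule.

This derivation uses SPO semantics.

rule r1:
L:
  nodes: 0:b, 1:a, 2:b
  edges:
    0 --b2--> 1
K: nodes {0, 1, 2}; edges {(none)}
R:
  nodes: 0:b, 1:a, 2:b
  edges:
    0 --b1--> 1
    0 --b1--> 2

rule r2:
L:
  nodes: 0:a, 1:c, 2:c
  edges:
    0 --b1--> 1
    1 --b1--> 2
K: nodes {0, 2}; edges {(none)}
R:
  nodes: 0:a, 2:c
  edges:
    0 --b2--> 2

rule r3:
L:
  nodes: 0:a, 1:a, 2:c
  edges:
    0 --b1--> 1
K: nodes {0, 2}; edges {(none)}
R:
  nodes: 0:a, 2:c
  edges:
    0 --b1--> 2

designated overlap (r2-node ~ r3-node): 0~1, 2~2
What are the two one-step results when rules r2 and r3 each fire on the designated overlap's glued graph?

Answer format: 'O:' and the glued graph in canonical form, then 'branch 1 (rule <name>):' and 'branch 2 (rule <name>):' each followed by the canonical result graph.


O:
nodes: 0:a, 1:c, 2:c, 3:a
edges: (0,1,b1); (1,2,b1); (3,0,b1)
branch 1 (rule r2):
nodes: 0:a, 2:c, 3:a
edges: (0,2,b2); (3,0,b1)
branch 2 (rule r3):
nodes: 1:c, 2:c, 3:a
edges: (1,2,b1); (3,2,b1)


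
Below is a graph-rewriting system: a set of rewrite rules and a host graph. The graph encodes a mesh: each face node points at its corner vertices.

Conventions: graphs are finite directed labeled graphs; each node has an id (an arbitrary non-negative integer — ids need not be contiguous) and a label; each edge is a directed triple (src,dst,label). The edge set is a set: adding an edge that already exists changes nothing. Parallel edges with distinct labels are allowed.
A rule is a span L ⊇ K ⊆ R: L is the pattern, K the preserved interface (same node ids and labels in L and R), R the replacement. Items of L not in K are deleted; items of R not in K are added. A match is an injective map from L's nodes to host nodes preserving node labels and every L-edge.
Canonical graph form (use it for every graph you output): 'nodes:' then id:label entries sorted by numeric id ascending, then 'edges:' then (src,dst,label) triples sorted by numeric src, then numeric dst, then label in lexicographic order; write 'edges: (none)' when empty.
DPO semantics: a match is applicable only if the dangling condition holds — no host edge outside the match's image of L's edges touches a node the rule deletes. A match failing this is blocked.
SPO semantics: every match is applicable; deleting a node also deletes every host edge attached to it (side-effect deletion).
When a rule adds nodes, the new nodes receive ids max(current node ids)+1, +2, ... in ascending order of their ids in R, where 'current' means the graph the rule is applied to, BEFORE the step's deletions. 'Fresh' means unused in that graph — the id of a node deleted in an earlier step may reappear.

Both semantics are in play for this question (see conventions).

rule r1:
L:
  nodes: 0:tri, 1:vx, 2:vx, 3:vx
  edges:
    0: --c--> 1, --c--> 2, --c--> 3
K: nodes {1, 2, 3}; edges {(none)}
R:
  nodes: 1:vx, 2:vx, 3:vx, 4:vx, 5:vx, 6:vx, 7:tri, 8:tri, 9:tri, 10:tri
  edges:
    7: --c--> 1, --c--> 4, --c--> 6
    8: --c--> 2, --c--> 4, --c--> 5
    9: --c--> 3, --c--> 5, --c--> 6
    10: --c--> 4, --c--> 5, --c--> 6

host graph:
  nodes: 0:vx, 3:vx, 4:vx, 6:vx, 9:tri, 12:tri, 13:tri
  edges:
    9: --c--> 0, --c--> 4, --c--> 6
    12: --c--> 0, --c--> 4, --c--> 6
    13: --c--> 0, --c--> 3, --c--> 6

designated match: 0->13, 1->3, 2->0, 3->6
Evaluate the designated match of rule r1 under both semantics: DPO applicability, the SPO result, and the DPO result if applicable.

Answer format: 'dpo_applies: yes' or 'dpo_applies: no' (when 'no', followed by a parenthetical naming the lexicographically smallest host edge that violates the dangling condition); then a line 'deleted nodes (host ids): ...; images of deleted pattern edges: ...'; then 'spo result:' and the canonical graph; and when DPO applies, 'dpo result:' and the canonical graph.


dpo_applies: yes
deleted nodes (host ids): 13; images of deleted pattern edges: (13,0,c); (13,3,c); (13,6,c)
spo result:
nodes: 0:vx, 3:vx, 4:vx, 6:vx, 9:tri, 12:tri, 14:vx, 15:vx, 16:vx, 17:tri, 18:tri, 19:tri, 20:tri
edges: (9,0,c); (9,4,c); (9,6,c); (12,0,c); (12,4,c); (12,6,c); (17,3,c); (17,14,c); (17,16,c); (18,0,c); (18,14,c); (18,15,c); (19,6,c); (19,15,c); (19,16,c); (20,14,c); (20,15,c); (20,16,c)
dpo result:
nodes: 0:vx, 3:vx, 4:vx, 6:vx, 9:tri, 12:tri, 14:vx, 15:vx, 16:vx, 17:tri, 18:tri, 19:tri, 20:tri
edges: (9,0,c); (9,4,c); (9,6,c); (12,0,c); (12,4,c); (12,6,c); (17,3,c); (17,14,c); (17,16,c); (18,0,c); (18,14,c); (18,15,c); (19,6,c); (19,15,c); (19,16,c); (20,14,c); (20,15,c); (20,16,c)


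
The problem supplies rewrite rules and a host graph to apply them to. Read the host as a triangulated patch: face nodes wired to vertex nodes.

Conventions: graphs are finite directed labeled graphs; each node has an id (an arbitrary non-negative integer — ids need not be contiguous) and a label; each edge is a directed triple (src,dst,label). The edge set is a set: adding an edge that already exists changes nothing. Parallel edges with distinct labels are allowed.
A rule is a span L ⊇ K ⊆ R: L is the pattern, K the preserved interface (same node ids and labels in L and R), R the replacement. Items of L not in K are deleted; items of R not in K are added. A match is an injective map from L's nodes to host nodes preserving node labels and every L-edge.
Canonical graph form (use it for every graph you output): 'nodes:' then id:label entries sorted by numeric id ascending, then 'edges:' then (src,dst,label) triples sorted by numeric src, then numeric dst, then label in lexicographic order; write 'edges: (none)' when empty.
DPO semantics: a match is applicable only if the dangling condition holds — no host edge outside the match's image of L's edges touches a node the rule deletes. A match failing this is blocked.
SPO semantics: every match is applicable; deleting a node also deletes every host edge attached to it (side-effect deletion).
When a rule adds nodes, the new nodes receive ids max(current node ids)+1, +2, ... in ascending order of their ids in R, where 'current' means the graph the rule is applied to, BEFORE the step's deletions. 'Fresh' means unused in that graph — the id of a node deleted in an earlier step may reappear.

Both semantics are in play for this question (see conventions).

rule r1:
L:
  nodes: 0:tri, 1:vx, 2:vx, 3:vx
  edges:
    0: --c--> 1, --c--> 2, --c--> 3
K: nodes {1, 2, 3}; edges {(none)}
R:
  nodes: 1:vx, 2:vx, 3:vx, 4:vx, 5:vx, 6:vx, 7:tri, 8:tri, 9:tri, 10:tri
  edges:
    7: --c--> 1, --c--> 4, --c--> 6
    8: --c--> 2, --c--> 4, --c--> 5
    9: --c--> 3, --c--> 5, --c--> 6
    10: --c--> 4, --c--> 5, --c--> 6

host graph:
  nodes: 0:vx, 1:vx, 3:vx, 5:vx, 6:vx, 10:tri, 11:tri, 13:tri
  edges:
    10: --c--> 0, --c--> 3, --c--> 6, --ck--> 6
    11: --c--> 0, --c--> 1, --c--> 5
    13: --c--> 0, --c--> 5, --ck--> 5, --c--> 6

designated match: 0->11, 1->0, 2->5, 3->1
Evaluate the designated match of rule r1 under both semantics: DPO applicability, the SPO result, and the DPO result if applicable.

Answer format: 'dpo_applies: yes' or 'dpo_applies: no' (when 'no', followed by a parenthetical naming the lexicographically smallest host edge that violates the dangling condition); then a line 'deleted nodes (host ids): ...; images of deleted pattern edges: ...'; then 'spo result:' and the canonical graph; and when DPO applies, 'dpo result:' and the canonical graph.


dpo_applies: yes
deleted nodes (host ids): 11; images of deleted pattern edges: (11,0,c); (11,1,c); (11,5,c)
spo result:
nodes: 0:vx, 1:vx, 3:vx, 5:vx, 6:vx, 10:tri, 13:tri, 14:vx, 15:vx, 16:vx, 17:tri, 18:tri, 19:tri, 20:tri
edges: (10,0,c); (10,3,c); (10,6,c); (10,6,ck); (13,0,c); (13,5,c); (13,5,ck); (13,6,c); (17,0,c); (17,14,c); (17,16,c); (18,5,c); (18,14,c); (18,15,c); (19,1,c); (19,15,c); (19,16,c); (20,14,c); (20,15,c); (20,16,c)
dpo result:
nodes: 0:vx, 1:vx, 3:vx, 5:vx, 6:vx, 10:tri, 13:tri, 14:vx, 15:vx, 16:vx, 17:tri, 18:tri, 19:tri, 20:tri
edges: (10,0,c); (10,3,c); (10,6,c); (10,6,ck); (13,0,c); (13,5,c); (13,5,ck); (13,6,c); (17,0,c); (17,14,c); (17,16,c); (18,5,c); (18,14,c); (18,15,c); (19,1,c); (19,15,c); (19,16,c); (20,14,c); (20,15,c); (20,16,c)
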